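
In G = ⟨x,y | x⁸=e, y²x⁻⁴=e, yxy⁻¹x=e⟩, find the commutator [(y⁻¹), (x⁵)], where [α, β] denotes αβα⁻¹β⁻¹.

[(y⁻¹), (x⁵)] = (y⁻¹)·(x⁵)·(y⁻¹)⁻¹·(x⁵)⁻¹.
  (y⁻¹) · (x⁵) = x³y⁻¹
  (x³y⁻¹) · y = x³
  (x³) · (x³) = x⁶

Answer: x⁶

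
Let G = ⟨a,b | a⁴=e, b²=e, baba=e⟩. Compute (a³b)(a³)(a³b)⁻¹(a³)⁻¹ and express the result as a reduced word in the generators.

[(a³b), (a³)] = (a³b)·(a³)·(a³b)⁻¹·(a³)⁻¹.
  (a³b) · (a³) = b
  b · (a³b) = a
  a · a = a²

Answer: a²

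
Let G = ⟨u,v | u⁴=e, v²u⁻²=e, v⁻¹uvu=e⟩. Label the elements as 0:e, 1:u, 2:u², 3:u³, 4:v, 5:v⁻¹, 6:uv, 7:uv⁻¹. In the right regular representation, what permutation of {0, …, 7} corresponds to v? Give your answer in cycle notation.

(0 4 2 5)(1 6 3 7)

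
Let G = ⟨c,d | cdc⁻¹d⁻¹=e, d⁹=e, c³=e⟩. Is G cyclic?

|G| = 27, but the maximum element order in G is 9 < 27. No single element generates all of G, so G is not cyclic.

Answer: No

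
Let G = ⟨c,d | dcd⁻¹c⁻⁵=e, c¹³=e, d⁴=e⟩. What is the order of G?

Enumerate words in the generators, reducing via the relations: the distinct elements are
  {c, d, e, cd, c², c³, c⁴, c⁵, c⁶, c⁷, c⁸, c⁹, d², d³, cd², cd³, c²d, c³d, c¹², c¹¹, c¹⁰, c⁴d, c⁵d, c⁶d, c⁷d, c⁸d, c⁹d, c²d², c²d³, c³d², c³d³, c¹²d, c¹¹d, c¹⁰d, c⁴d², c⁴d³, c⁵d², c⁵d³, c⁶d², c⁶d³, c⁷d², c⁷d³, c⁸d², c⁸d³, c⁹d², c⁹d³, c¹²d², c¹²d³, c¹¹d², c¹¹d³, c¹⁰d², c¹⁰d³}.
No further products give new elements, so |G| = 52.

Answer: 52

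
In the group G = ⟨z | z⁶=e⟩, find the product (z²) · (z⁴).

Compute (z²) · (z⁴) by multiplying left to right and reducing via the relations at each step:
  (z²) · z⁴ = e

Answer: e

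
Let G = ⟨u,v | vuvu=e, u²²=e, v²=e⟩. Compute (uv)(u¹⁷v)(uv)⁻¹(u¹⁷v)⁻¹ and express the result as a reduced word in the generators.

[(uv), (u¹⁷v)] = (uv)·(u¹⁷v)·(uv)⁻¹·(u¹⁷v)⁻¹.
  (uv) · (u¹⁷v) = u⁶
  (u⁶) · (uv) = u⁷v
  (u⁷v) · (u¹⁷v) = u¹²

Answer: u¹²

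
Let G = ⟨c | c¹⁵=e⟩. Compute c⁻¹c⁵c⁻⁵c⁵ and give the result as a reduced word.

Multiply left to right, reducing at each step:
  (c¹⁴) · c⁵ = c⁴
  (c⁴) · c⁻⁵ = c¹⁴
  (c¹⁴) · c⁵ = c⁴

Answer: c⁴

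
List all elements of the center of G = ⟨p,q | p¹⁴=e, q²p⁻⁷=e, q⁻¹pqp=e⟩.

An element z ∈ Z(G) iff z commutes with every generator.
For example p⁷ is central: (p⁷)·p = p⁸ = p·(p⁷); (p⁷)·q = q⁻¹ = q·(p⁷).
Whereas p ∉ Z(G) since p·q = pq ≠ p⁶q⁻¹ = q·p.
Checking each of the 28 elements this way gives Z(G) = {e, p⁷}, of order 2.

Answer: {e, p⁷}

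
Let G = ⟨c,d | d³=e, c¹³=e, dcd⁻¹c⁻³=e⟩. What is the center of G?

An element z ∈ Z(G) iff z commutes with every generator.
For example e is central: e·c = c = c·e; e·d = d = d·e.
Whereas c ∉ Z(G) since c·d = cd ≠ c³d = d·c.
Checking each of the 39 elements this way gives Z(G) = {e}, of order 1.

Answer: {e}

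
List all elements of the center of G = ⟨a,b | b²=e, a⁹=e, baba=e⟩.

An element z ∈ Z(G) iff z commutes with every generator.
For example e is central: e·a = a = a·e; e·b = b = b·e.
Whereas a ∉ Z(G) since a·b = ab ≠ a⁸b = b·a.
Checking each of the 18 elements this way gives Z(G) = {e}, of order 1.

Answer: {e}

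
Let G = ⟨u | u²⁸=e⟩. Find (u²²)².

Compute successive powers of (u²²), reducing at each step:
  (u²²)²: (u²²) · u²² = u¹⁶

Answer: u¹⁶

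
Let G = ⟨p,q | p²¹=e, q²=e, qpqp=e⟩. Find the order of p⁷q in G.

Compute successive powers until reaching e:
  (p⁷q)¹ = p⁷q, (p⁷q)² = e.
The smallest positive k with (p⁷q)ᵏ = e is 2.

Answer: 2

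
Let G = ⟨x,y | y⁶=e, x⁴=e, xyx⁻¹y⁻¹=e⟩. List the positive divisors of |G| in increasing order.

|G| = 24 = 2³ · 3. By Lagrange's theorem the order of any subgroup divides 24; the divisors of 24 are 1, 2, 3, 4, 6, 8, 12, 24.

Answer: 1, 2, 3, 4, 6, 8, 12, 24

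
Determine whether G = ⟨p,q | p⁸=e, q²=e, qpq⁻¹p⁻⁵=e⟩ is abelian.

p·q = pq but q·p = p⁵q, so p·q ≠ q·p and G is not abelian.

Answer: No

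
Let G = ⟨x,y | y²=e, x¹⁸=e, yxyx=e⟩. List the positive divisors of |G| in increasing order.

|G| = 36 = 2² · 3². By Lagrange's theorem the order of any subgroup divides 36; the divisors of 36 are 1, 2, 3, 4, 6, 9, 12, 18, 36.

Answer: 1, 2, 3, 4, 6, 9, 12, 18, 36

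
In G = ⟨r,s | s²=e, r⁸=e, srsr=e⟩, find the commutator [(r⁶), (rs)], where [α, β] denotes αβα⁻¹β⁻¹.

[(r⁶), (rs)] = (r⁶)·(rs)·(r⁶)⁻¹·(rs)⁻¹.
  (r⁶) · (rs) = r⁷s
  (r⁷s) · (r²) = r⁵s
  (r⁵s) · (rs) = r⁴

Answer: r⁴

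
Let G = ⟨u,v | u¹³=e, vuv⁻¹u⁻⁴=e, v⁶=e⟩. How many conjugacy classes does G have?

The conjugacy classes (representative and size) are:
  [e] (size 1), [u⁴] (size 6), [u¹¹] (size 6), [u⁷v] (size 13), [u⁸v²] (size 13), [u¹²v³] (size 13), [u⁵v⁴] (size 13), [u¹¹v⁵] (size 13).
Class equation: 1 + 6 + 6 + 13 + 13 + 13 + 13 + 13 = 78 = |G|. So G has 8 conjugacy classes.

Answer: 8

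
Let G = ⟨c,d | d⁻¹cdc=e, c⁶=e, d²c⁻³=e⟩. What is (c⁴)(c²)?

Compute (c⁴) · (c²) by multiplying left to right and reducing via the relations at each step:
  (c⁴) · c² = e

Answer: e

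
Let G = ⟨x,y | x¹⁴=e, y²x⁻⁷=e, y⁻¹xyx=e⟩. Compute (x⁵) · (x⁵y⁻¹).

Compute (x⁵) · (x⁵y⁻¹) by multiplying left to right and reducing via the relations at each step:
  (x⁵) · x⁵ = x¹⁰
  (x¹⁰) · y⁻¹ = x³y

Answer: x³y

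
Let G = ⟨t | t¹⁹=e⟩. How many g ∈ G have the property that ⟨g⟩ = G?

G is cyclic of order 19. An element generates G iff its order is 19, and a cyclic group of order 19 has exactly φ(19) = 18 such elements.

Answer: 18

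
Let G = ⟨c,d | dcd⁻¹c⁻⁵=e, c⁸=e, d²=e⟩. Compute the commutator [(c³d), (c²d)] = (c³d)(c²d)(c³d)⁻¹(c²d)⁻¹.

[(c³d), (c²d)] = (c³d)·(c²d)·(c³d)⁻¹·(c²d)⁻¹.
  (c³d) · (c²d) = c⁵
  (c⁵) · (cd) = c⁶d
  (c⁶d) · (c⁶d) = c⁴

Answer: c⁴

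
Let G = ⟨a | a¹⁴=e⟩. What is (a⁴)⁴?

Compute successive powers of (a⁴), reducing at each step:
  (a⁴)²: (a⁴) · a⁴ = a⁸
  (a⁴)³: (a⁸) · a⁴ = a¹²
  (a⁴)⁴: (a¹²) · a⁴ = a²

Answer: a²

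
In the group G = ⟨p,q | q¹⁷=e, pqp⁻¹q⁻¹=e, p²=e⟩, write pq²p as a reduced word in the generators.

Multiply left to right, reducing at each step:
  p · q² = pq²
  (pq²) · p = q²

Answer: q²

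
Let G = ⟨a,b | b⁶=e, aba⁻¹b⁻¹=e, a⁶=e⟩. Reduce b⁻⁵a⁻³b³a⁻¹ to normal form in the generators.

Multiply left to right, reducing at each step:
  b · a⁻³ = a³b
  (a³b) · b³ = a³b⁴
  (a³b⁴) · a⁻¹ = a²b⁴

Answer: a²b⁴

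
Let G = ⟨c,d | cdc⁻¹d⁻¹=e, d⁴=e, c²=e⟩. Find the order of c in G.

Compute successive powers until reaching e:
  c¹ = c, c² = e.
The smallest positive k with cᵏ = e is 2.

Answer: 2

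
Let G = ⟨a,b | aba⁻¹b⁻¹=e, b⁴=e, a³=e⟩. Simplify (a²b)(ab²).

Compute (a²b) · (ab²) by multiplying left to right and reducing via the relations at each step:
  (a²b) · a = b
  b · b² = b³

Answer: b³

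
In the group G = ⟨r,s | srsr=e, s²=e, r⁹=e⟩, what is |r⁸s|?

Compute successive powers until reaching e:
  (r⁸s)¹ = r⁸s, (r⁸s)² = e.
The smallest positive k with (r⁸s)ᵏ = e is 2.

Answer: 2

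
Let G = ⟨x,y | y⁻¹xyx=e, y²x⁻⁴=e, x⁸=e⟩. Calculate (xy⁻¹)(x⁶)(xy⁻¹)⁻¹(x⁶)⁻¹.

[(xy⁻¹), (x⁶)] = (xy⁻¹)·(x⁶)·(xy⁻¹)⁻¹·(x⁶)⁻¹.
  (xy⁻¹) · (x⁶) = x³y⁻¹
  (x³y⁻¹) · (xy) = x²
  (x²) · (x²) = x⁴

Answer: x⁴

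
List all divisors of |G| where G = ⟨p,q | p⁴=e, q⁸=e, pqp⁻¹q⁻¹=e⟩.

|G| = 32 = 2⁵. By Lagrange's theorem the order of any subgroup divides 32; the divisors of 32 are 1, 2, 4, 8, 16, 32.

Answer: 1, 2, 4, 8, 16, 32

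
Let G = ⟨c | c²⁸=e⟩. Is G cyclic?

|G| = 28. The element c has order 28 (its powers give 28 distinct elements), so ⟨c⟩ = G and G is cyclic.

Answer: Yes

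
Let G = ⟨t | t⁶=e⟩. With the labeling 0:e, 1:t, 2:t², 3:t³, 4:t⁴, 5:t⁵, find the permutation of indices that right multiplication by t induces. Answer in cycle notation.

(0 1 2 3 4 5)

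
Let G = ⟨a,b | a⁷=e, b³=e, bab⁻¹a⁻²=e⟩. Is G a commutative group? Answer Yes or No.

a·b = ab but b·a = a²b, so a·b ≠ b·a and G is not abelian.

Answer: No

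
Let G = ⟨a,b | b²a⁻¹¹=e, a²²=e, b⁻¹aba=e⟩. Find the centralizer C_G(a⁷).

⟨a⁷⟩ ⊆ C_G(a⁷) since powers of a⁷ commute with a⁷; so |C_G(a⁷)| ≥ |⟨a⁷⟩| = 22.
By orbit–stabilizer, |C_G(a⁷)| = |G| / |conj. class of a⁷| = 44 / 2 = 22.
The 22 elements commuting with a⁷ are {e, a, a², a³, a⁴, a⁵, a⁶, a⁷, a⁸, a⁹, a¹⁰, a¹¹, a¹², a¹³, a¹⁴, a¹⁵, a¹⁶, a¹⁷, a¹⁸, a¹⁹, a²⁰, a²¹}.

Answer: {e, a, a², a³, a⁴, a⁵, a⁶, a⁷, a⁸, a⁹, a¹⁰, a¹¹, a¹², a¹³, a¹⁴, a¹⁵, a¹⁶, a¹⁷, a¹⁸, a¹⁹, a²⁰, a²¹}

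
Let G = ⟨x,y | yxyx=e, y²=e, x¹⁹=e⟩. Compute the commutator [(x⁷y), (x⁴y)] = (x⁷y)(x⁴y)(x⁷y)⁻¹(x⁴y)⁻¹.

[(x⁷y), (x⁴y)] = (x⁷y)·(x⁴y)·(x⁷y)⁻¹·(x⁴y)⁻¹.
  (x⁷y) · (x⁴y) = x³
  (x³) · (x⁷y) = x¹⁰y
  (x¹⁰y) · (x⁴y) = x⁶

Answer: x⁶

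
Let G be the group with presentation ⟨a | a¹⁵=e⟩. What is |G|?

G is generated by a single element, so G is cyclic. The relator gives a¹⁵ = e and no smaller power is forced to be e, so the 15 powers {a, e, a², a³, a⁴, a⁵, a⁶, a⁷, a⁸, a⁹, a¹², a¹³, a¹¹, a¹⁰, a¹⁴} are distinct. Hence |G| = 15.

Answer: 15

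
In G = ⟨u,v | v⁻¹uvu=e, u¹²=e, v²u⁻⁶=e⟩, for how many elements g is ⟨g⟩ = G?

⟨g⟩ = G would require ord(g) = |G| = 24, but the maximum element order in G is 12 < 24. So G is not cyclic and no single element generates it: the count is 0.

Answer: 0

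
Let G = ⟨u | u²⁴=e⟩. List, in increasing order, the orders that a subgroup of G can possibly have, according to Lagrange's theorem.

|G| = 24 = 2³ · 3. By Lagrange's theorem the order of any subgroup divides 24; the divisors of 24 are 1, 2, 3, 4, 6, 8, 12, 24.

Answer: 1, 2, 3, 4, 6, 8, 12, 24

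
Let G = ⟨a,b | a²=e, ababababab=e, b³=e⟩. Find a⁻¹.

The order of a is 2 (smallest k with aᵏ = e), so a⁻¹ = a¹ = a.
Check: a · a → a · a = e, giving e as required.

Answer: a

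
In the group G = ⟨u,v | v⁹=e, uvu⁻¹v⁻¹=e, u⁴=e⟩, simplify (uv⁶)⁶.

Compute successive powers of (uv⁶), reducing at each step:
  (uv⁶)²: (uv⁶) · u = u²v⁶;   (u²v⁶) · v⁶ = u²v³
  (uv⁶)³: (u²v³) · u = u³v³;   (u³v³) · v⁶ = u³
  (uv⁶)⁴: (u³) · u = e;   e · v⁶ = v⁶
  (uv⁶)⁵: (v⁶) · u = uv⁶;   (uv⁶) · v⁶ = uv³
  (uv⁶)⁶: (uv³) · u = u²v³;   (u²v³) · v⁶ = u²

Answer: u²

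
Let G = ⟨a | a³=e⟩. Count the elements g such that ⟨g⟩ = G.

G is cyclic of order 3. An element generates G iff its order is 3, and a cyclic group of order 3 has exactly φ(3) = 2 such elements.

Answer: 2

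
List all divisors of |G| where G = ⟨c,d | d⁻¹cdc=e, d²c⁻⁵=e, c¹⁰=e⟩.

|G| = 20 = 2² · 5. By Lagrange's theorem the order of any subgroup divides 20; the divisors of 20 are 1, 2, 4, 5, 10, 20.

Answer: 1, 2, 4, 5, 10, 20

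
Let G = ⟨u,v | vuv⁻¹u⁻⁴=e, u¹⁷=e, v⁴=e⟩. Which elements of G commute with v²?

⟨v²⟩ ⊆ C_G(v²) since powers of v² commute with v²; so |C_G(v²)| ≥ |⟨v²⟩| = 2.
By orbit–stabilizer, |C_G(v²)| = |G| / |conj. class of v²| = 68 / 17 = 4.
The 4 elements commuting with v² are {e, v, v², v³}.

Answer: {e, v, v², v³}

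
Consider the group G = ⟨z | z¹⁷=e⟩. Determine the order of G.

G is generated by a single element, so G is cyclic. The relator gives z¹⁷ = e and no smaller power is forced to be e, so the 17 powers {e, z, z², z³, z⁴, z⁵, z⁶, z⁷, z⁸, z⁹, z¹², z¹³, z¹¹, z¹⁰, z¹⁴, z¹⁵, z¹⁶} are distinct. Hence |G| = 17.

Answer: 17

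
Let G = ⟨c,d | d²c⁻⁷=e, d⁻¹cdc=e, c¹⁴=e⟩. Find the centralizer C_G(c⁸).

⟨c⁸⟩ ⊆ C_G(c⁸) since powers of c⁸ commute with c⁸; so |C_G(c⁸)| ≥ |⟨c⁸⟩| = 7.
By orbit–stabilizer, |C_G(c⁸)| = |G| / |conj. class of c⁸| = 28 / 2 = 14.
The 14 elements commuting with c⁸ are {e, c, c², c³, c⁴, c⁵, c⁶, c⁷, c⁸, c⁹, c¹⁰, c¹¹, c¹², c¹³}.

Answer: {e, c, c², c³, c⁴, c⁵, c⁶, c⁷, c⁸, c⁹, c¹⁰, c¹¹, c¹², c¹³}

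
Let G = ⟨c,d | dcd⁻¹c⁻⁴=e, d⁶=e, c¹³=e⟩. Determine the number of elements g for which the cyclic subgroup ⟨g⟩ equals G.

⟨g⟩ = G would require ord(g) = |G| = 78, but the maximum element order in G is 13 < 78. So G is not cyclic and no single element generates it: the count is 0.

Answer: 0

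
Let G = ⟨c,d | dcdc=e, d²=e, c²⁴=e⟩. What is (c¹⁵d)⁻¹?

The order of (c¹⁵d) is 2 (smallest k with (c¹⁵d)ᵏ = e), so (c¹⁵d)⁻¹ = (c¹⁵d)¹ = c¹⁵d.
Check: (c¹⁵d) · (c¹⁵d) → (c¹⁵d) · c¹⁵ = d;   d · d = e, giving e as required.

Answer: c¹⁵d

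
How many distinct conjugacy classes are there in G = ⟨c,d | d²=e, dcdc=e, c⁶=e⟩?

The conjugacy classes (representative and size) are:
  [e] (size 1), [c⁵] (size 2), [c⁴] (size 2), [c³] (size 1), [d] (size 3), [c³d] (size 3).
Class equation: 1 + 2 + 2 + 1 + 3 + 3 = 12 = |G|. So G has 6 conjugacy classes.

Answer: 6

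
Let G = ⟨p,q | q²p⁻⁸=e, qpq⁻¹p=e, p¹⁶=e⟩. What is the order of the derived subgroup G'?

G' = [G, G] is generated by all commutators. The generator-pair commutators are: [p, q] = p².
The subgroup they normally generate is {e, p², p⁴, p⁶, p⁸, p¹⁰, p¹², p¹⁴}, of order 8.
Check: |G/G'| = 32/8 = 4 is the order of the abelianisation.

Answer: 8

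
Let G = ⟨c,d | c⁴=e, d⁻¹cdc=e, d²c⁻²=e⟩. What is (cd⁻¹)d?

Compute (cd⁻¹) · d by multiplying left to right and reducing via the relations at each step:
  (cd⁻¹) · d = c

Answer: c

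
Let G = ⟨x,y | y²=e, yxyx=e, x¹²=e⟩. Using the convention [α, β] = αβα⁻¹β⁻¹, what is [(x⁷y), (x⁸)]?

[(x⁷y), (x⁸)] = (x⁷y)·(x⁸)·(x⁷y)⁻¹·(x⁸)⁻¹.
  (x⁷y) · (x⁸) = x¹¹y
  (x¹¹y) · (x⁷y) = x⁴
  (x⁴) · (x⁴) = x⁸

Answer: x⁸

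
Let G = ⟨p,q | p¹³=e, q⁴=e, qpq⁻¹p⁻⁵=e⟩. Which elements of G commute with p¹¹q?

⟨p¹¹q⟩ ⊆ C_G(p¹¹q) since powers of p¹¹q commute with p¹¹q; so |C_G(p¹¹q)| ≥ |⟨p¹¹q⟩| = 4.
By orbit–stabilizer, |C_G(p¹¹q)| = |G| / |conj. class of p¹¹q| = 52 / 13 = 4.
The 4 elements commuting with p¹¹q are {e, pq², p³q³, p¹¹q}.

Answer: {e, pq², p³q³, p¹¹q}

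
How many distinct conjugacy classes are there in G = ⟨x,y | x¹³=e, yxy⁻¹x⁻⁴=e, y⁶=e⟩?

The conjugacy classes (representative and size) are:
  [e] (size 1), [x⁴] (size 6), [x¹¹] (size 6), [x⁷y] (size 13), [x⁸y²] (size 13), [x¹²y³] (size 13), [x⁵y⁴] (size 13), [x¹¹y⁵] (size 13).
Class equation: 1 + 6 + 6 + 13 + 13 + 13 + 13 + 13 = 78 = |G|. So G has 8 conjugacy classes.

Answer: 8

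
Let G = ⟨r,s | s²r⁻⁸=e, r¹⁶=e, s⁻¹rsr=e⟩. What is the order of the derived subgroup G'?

G' = [G, G] is generated by all commutators. The generator-pair commutators are: [r, s] = r².
The subgroup they normally generate is {e, r², r⁴, r⁶, r⁸, r¹⁰, r¹², r¹⁴}, of order 8.
Check: |G/G'| = 32/8 = 4 is the order of the abelianisation.

Answer: 8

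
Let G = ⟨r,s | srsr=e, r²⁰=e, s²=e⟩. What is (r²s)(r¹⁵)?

Compute (r²s) · (r¹⁵) by multiplying left to right and reducing via the relations at each step:
  (r²s) · r¹⁵ = r⁷s

Answer: r⁷s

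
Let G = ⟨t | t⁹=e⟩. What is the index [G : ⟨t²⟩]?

First find ord(t²) by computing successive powers:
  (t²)¹ = t², (t²)² = t⁴, (t²)³ = t⁶, (t²)⁴ = t⁸, (t²)⁵ = t, (t²)⁶ = t³, (t²)⁷ = t⁵, (t²)⁸ = t⁷, (t²)⁹ = e.
So |⟨t²⟩| = ord(t²) = 9. With |G| = 9, by Lagrange [G : ⟨t²⟩] = 9/9 = 1.

Answer: 1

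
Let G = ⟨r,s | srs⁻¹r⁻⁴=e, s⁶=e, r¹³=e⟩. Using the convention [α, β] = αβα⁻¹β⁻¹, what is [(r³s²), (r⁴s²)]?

[(r³s²), (r⁴s²)] = (r³s²)·(r⁴s²)·(r³s²)⁻¹·(r⁴s²)⁻¹.
  (r³s²) · (r⁴s²) = r²s⁴
  (r²s⁴) · (r¹²s⁴) = r⁶s²
  (r⁶s²) · (r³s⁴) = r²

Answer: r²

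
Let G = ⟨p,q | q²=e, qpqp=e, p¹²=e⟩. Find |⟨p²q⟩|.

|⟨p²q⟩| equals the order of p²q. Compute successive powers until reaching e:
  (p²q)¹ = p²q, (p²q)² = e.
The smallest positive k with (p²q)ᵏ = e is 2, so |⟨p²q⟩| = 2.

Answer: 2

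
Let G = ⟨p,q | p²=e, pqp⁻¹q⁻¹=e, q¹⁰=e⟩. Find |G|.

Enumerate words in the generators, reducing via the relations: the distinct elements are
  {e, p, q, pq, q², q³, q⁴, q⁵, q⁶, q⁷, q⁸, q⁹, pq², pq³, pq⁴, pq⁵, pq⁶, pq⁷, pq⁸, pq⁹}.
No further products give new elements, so |G| = 20.

Answer: 20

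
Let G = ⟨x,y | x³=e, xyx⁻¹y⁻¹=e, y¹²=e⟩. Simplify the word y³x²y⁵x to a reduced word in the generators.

Multiply left to right, reducing at each step:
  (y³) · x² = x²y³
  (x²y³) · y⁵ = x²y⁸
  (x²y⁸) · x = y⁸

Answer: y⁸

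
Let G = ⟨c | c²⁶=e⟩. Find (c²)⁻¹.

The order of (c²) is 13 (smallest k with (c²)ᵏ = e), so (c²)⁻¹ = (c²)¹² = c²⁴.
Check: (c²) · (c²⁴) → (c²) · c²⁴ = e, giving e as required.

Answer: c²⁴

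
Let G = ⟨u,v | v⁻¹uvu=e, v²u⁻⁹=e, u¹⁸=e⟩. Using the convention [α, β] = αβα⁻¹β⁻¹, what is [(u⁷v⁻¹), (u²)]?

[(u⁷v⁻¹), (u²)] = (u⁷v⁻¹)·(u²)·(u⁷v⁻¹)⁻¹·(u²)⁻¹.
  (u⁷v⁻¹) · (u²) = u⁵v⁻¹
  (u⁵v⁻¹) · (u⁷v) = u¹⁶
  (u¹⁶) · (u¹⁶) = u¹⁴

Answer: u¹⁴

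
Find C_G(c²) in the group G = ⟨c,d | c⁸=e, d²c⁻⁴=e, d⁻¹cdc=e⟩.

⟨c²⟩ ⊆ C_G(c²) since powers of c² commute with c²; so |C_G(c²)| ≥ |⟨c²⟩| = 4.
By orbit–stabilizer, |C_G(c²)| = |G| / |conj. class of c²| = 16 / 2 = 8.
The 8 elements commuting with c² are {e, c, c², c³, c⁴, c⁵, c⁶, c⁷}.

Answer: {e, c, c², c³, c⁴, c⁵, c⁶, c⁷}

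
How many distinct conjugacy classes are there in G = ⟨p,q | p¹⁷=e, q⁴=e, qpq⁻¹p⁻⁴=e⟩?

The conjugacy classes (representative and size) are:
  [e] (size 1), [p⁴] (size 4), [p²] (size 4), [p⁵] (size 4), [p¹¹] (size 4), [p⁷q] (size 17), [p³q²] (size 17), [p⁹q³] (size 17).
Class equation: 1 + 4 + 4 + 4 + 4 + 17 + 17 + 17 = 68 = |G|. So G has 8 conjugacy classes.

Answer: 8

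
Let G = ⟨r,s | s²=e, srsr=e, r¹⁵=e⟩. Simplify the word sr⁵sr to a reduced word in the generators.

Multiply left to right, reducing at each step:
  s · r⁵ = r¹⁰s
  (r¹⁰s) · s = r¹⁰
  (r¹⁰) · r = r¹¹

Answer: r¹¹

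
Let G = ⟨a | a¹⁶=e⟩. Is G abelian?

G has a single generator, so G is cyclic and hence abelian.

Answer: Yes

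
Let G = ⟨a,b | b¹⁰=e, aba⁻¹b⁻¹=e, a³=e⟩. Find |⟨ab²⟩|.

|⟨ab²⟩| equals the order of ab². Compute successive powers until reaching e:
  (ab²)¹ = ab², (ab²)² = a²b⁴, (ab²)³ = b⁶, (ab²)⁴ = ab⁸, (ab²)⁵ = a², (ab²)⁶ = b², (ab²)⁷ = ab⁴, (ab²)⁸ = a²b⁶, (ab²)⁹ = b⁸, (ab²)¹⁰ = a, (ab²)¹¹ = a²b², (ab²)¹² = b⁴, (ab²)¹³ = ab⁶, (ab²)¹⁴ = a²b⁸, (ab²)¹⁵ = e.
The smallest positive k with (ab²)ᵏ = e is 15, so |⟨ab²⟩| = 15.

Answer: 15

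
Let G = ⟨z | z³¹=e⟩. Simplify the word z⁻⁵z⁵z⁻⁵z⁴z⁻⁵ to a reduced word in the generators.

Multiply left to right, reducing at each step:
  (z²⁶) · z⁵ = e
  e · z⁻⁵ = z²⁶
  (z²⁶) · z⁴ = z³⁰
  (z³⁰) · z⁻⁵ = z²⁵

Answer: z²⁵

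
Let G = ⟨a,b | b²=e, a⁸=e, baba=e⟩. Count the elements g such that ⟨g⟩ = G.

⟨g⟩ = G would require ord(g) = |G| = 16, but the maximum element order in G is 8 < 16. So G is not cyclic and no single element generates it: the count is 0.

Answer: 0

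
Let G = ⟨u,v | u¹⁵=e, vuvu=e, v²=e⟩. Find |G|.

Enumerate words in the generators, reducing via the relations: the distinct elements are
  {e, u, v, uv, u², u³, u⁴, u⁵, u⁶, u⁷, u⁸, u⁹, u²v, u³v, u¹², u¹³, u¹¹, u¹⁰, u¹⁴, u⁴v, u⁵v, u⁶v, u⁷v, u⁸v, u⁹v, u¹²v, u¹³v, u¹¹v, u¹⁰v, u¹⁴v}.
No further products give new elements, so |G| = 30.

Answer: 30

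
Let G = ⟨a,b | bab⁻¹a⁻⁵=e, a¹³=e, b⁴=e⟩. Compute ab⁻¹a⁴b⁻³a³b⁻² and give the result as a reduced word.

Multiply left to right, reducing at each step:
  a · b⁻¹ = ab³
  (ab³) · a⁴ = a⁷b³
  (a⁷b³) · b⁻³ = a⁷
  (a⁷) · a³ = a¹⁰
  (a¹⁰) · b⁻² = a¹⁰b²

Answer: a¹⁰b²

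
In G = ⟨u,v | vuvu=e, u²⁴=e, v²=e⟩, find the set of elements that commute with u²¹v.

⟨u²¹v⟩ ⊆ C_G(u²¹v) since powers of u²¹v commute with u²¹v; so |C_G(u²¹v)| ≥ |⟨u²¹v⟩| = 2.
By orbit–stabilizer, |C_G(u²¹v)| = |G| / |conj. class of u²¹v| = 48 / 12 = 4.
The 4 elements commuting with u²¹v are {e, u¹², u⁹v, u²¹v}.

Answer: {e, u¹², u⁹v, u²¹v}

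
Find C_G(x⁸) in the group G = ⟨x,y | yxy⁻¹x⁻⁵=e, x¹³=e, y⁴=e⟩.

⟨x⁸⟩ ⊆ C_G(x⁸) since powers of x⁸ commute with x⁸; so |C_G(x⁸)| ≥ |⟨x⁸⟩| = 13.
By orbit–stabilizer, |C_G(x⁸)| = |G| / |conj. class of x⁸| = 52 / 4 = 13.
The 13 elements commuting with x⁸ are {e, x, x², x³, x⁴, x⁵, x⁶, x⁷, x⁸, x⁹, x¹⁰, x¹¹, x¹²}.

Answer: {e, x, x², x³, x⁴, x⁵, x⁶, x⁷, x⁸, x⁹, x¹⁰, x¹¹, x¹²}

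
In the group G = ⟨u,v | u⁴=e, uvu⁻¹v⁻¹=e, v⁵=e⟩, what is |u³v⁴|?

Compute successive powers until reaching e:
  (u³v⁴)¹ = u³v⁴, (u³v⁴)² = u²v³, (u³v⁴)³ = uv², (u³v⁴)⁴ = v, (u³v⁴)⁵ = u³, (u³v⁴)⁶ = u²v⁴, (u³v⁴)⁷ = uv³, (u³v⁴)⁸ = v², (u³v⁴)⁹ = u³v, (u³v⁴)¹⁰ = u², (u³v⁴)¹¹ = uv⁴, (u³v⁴)¹² = v³, (u³v⁴)¹³ = u³v², (u³v⁴)¹⁴ = u²v, (u³v⁴)¹⁵ = u, (u³v⁴)¹⁶ = v⁴, (u³v⁴)¹⁷ = u³v³, (u³v⁴)¹⁸ = u²v², (u³v⁴)¹⁹ = uv, (u³v⁴)²⁰ = e.
The smallest positive k with (u³v⁴)ᵏ = e is 20.

Answer: 20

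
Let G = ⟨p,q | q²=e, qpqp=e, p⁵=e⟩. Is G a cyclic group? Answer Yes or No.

Every cyclic group is abelian. But p·q = pq while q·p = p⁴q, so p·q ≠ q·p and G is not abelian. Hence G is not cyclic.

Answer: No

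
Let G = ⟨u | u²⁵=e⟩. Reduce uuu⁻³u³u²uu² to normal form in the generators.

Multiply left to right, reducing at each step:
  u · u = u²
  (u²) · u⁻³ = u²⁴
  (u²⁴) · u³ = u²
  (u²) · u² = u⁴
  (u⁴) · u = u⁵
  (u⁵) · u² = u⁷

Answer: u⁷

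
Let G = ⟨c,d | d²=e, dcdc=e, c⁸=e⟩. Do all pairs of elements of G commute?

c·d = cd but d·c = c⁷d, so c·d ≠ d·c and G is not abelian.

Answer: No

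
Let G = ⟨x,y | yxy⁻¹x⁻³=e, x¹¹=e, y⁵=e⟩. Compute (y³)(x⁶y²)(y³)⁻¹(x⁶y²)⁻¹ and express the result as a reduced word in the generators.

[(y³), (x⁶y²)] = (y³)·(x⁶y²)·(y³)⁻¹·(x⁶y²)⁻¹.
  (y³) · (x⁶y²) = x⁸
  (x⁸) · (y²) = x⁸y²
  (x⁸y²) · (x³y³) = x²

Answer: x²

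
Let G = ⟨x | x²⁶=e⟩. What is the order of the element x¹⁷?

Compute successive powers until reaching e:
  (x¹⁷)¹ = x¹⁷, (x¹⁷)² = x⁸, (x¹⁷)³ = x²⁵, (x¹⁷)⁴ = x¹⁶, (x¹⁷)⁵ = x⁷, (x¹⁷)⁶ = x²⁴, (x¹⁷)⁷ = x¹⁵, (x¹⁷)⁸ = x⁶, (x¹⁷)⁹ = x²³, (x¹⁷)¹⁰ = x¹⁴, (x¹⁷)¹¹ = x⁵, (x¹⁷)¹² = x²², (x¹⁷)¹³ = x¹³, (x¹⁷)¹⁴ = x⁴, (x¹⁷)¹⁵ = x²¹, (x¹⁷)¹⁶ = x¹², (x¹⁷)¹⁷ = x³, (x¹⁷)¹⁸ = x²⁰, (x¹⁷)¹⁹ = x¹¹, (x¹⁷)²⁰ = x², (x¹⁷)²¹ = x¹⁹, (x¹⁷)²² = x¹⁰, (x¹⁷)²³ = x, (x¹⁷)²⁴ = x¹⁸, (x¹⁷)²⁵ = x⁹, (x¹⁷)²⁶ = e.
The smallest positive k with (x¹⁷)ᵏ = e is 26.

Answer: 26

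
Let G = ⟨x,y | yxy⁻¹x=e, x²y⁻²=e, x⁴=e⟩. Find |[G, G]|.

G' = [G, G] is generated by all commutators. The generator-pair commutators are: [x, y] = x².
The subgroup they normally generate is {e, x²}, of order 2.
Check: |G/G'| = 8/2 = 4 is the order of the abelianisation.

Answer: 2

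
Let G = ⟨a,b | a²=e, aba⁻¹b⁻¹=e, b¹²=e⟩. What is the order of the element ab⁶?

Compute successive powers until reaching e:
  (ab⁶)¹ = ab⁶, (ab⁶)² = e.
The smallest positive k with (ab⁶)ᵏ = e is 2.

Answer: 2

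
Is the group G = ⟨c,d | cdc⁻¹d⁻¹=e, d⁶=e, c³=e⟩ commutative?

Each pair of generators commutes: c·d = cd = d·c. Since the generators pairwise commute, every element of G commutes with every other, so G is abelian.

Answer: Yes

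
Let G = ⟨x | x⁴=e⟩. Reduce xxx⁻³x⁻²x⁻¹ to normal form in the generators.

Multiply left to right, reducing at each step:
  x · x = x²
  (x²) · x⁻³ = x³
  (x³) · x⁻² = x
  x · x⁻¹ = e

Answer: e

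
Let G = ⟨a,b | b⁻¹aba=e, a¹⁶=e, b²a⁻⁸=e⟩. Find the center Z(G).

An element z ∈ Z(G) iff z commutes with every generator.
For example a⁸ is central: (a⁸)·a = a⁹ = a·(a⁸); (a⁸)·b = b⁻¹ = b·(a⁸).
Whereas a ∉ Z(G) since a·b = ab ≠ a⁷b⁻¹ = b·a.
Checking each of the 32 elements this way gives Z(G) = {e, a⁸}, of order 2.

Answer: {e, a⁸}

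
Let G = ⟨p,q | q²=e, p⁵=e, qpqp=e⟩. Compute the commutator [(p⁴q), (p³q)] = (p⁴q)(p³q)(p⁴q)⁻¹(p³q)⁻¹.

[(p⁴q), (p³q)] = (p⁴q)·(p³q)·(p⁴q)⁻¹·(p³q)⁻¹.
  (p⁴q) · (p³q) = p
  p · (p⁴q) = q
  q · (p³q) = p²

Answer: p²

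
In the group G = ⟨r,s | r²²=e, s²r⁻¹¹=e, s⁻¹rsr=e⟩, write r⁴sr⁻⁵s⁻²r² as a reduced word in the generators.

Multiply left to right, reducing at each step:
  (r⁴) · s = r⁴s
  (r⁴s) · r⁻⁵ = r⁹s
  (r⁹s) · s⁻² = r⁹s⁻¹
  (r⁹s⁻¹) · r² = r⁷s⁻¹

Answer: r⁷s⁻¹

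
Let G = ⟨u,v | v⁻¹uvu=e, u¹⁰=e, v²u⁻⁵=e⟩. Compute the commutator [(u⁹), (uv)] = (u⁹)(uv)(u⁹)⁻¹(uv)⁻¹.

[(u⁹), (uv)] = (u⁹)·(uv)·(u⁹)⁻¹·(uv)⁻¹.
  (u⁹) · (uv) = v
  v · u = u⁴v⁻¹
  (u⁴v⁻¹) · (uv⁻¹) = u⁸

Answer: u⁸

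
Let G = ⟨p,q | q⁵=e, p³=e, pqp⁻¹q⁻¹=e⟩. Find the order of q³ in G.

Compute successive powers until reaching e:
  (q³)¹ = q³, (q³)² = q, (q³)³ = q⁴, (q³)⁴ = q², (q³)⁵ = e.
The smallest positive k with (q³)ᵏ = e is 5.

Answer: 5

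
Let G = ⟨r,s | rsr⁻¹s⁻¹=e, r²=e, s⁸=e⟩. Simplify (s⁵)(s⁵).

Compute (s⁵) · (s⁵) by multiplying left to right and reducing via the relations at each step:
  (s⁵) · s⁵ = s²

Answer: s²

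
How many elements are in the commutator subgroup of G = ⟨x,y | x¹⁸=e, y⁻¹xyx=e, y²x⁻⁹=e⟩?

G' = [G, G] is generated by all commutators. The generator-pair commutators are: [x, y] = x².
The subgroup they normally generate is {e, x², x⁴, x⁶, x⁸, x¹⁰, x¹², x¹⁴, x¹⁶}, of order 9.
Check: |G/G'| = 36/9 = 4 is the order of the abelianisation.

Answer: 9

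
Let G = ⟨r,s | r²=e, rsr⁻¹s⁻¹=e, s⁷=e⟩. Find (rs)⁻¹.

The order of (rs) is 14 (smallest k with (rs)ᵏ = e), so (rs)⁻¹ = (rs)¹³ = rs⁶.
Check: (rs) · (rs⁶) → (rs) · r = s;   s · s⁶ = e, giving e as required.

Answer: rs⁶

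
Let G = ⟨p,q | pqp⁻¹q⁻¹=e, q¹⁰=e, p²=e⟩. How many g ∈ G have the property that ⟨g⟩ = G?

⟨g⟩ = G would require ord(g) = |G| = 20, but the maximum element order in G is 10 < 20. So G is not cyclic and no single element generates it: the count is 0.

Answer: 0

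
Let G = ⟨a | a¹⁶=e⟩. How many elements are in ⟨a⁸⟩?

|⟨a⁸⟩| equals the order of a⁸. Compute successive powers until reaching e:
  (a⁸)¹ = a⁸, (a⁸)² = e.
The smallest positive k with (a⁸)ᵏ = e is 2, so |⟨a⁸⟩| = 2.

Answer: 2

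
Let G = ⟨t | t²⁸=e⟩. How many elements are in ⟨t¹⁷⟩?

|⟨t¹⁷⟩| equals the order of t¹⁷. Compute successive powers until reaching e:
  (t¹⁷)¹ = t¹⁷, (t¹⁷)² = t⁶, (t¹⁷)³ = t²³, (t¹⁷)⁴ = t¹², (t¹⁷)⁵ = t, (t¹⁷)⁶ = t¹⁸, (t¹⁷)⁷ = t⁷, (t¹⁷)⁸ = t²⁴, (t¹⁷)⁹ = t¹³, (t¹⁷)¹⁰ = t², (t¹⁷)¹¹ = t¹⁹, (t¹⁷)¹² = t⁸, (t¹⁷)¹³ = t²⁵, (t¹⁷)¹⁴ = t¹⁴, (t¹⁷)¹⁵ = t³, (t¹⁷)¹⁶ = t²⁰, (t¹⁷)¹⁷ = t⁹, (t¹⁷)¹⁸ = t²⁶, (t¹⁷)¹⁹ = t¹⁵, (t¹⁷)²⁰ = t⁴, (t¹⁷)²¹ = t²¹, (t¹⁷)²² = t¹⁰, (t¹⁷)²³ = t²⁷, (t¹⁷)²⁴ = t¹⁶, (t¹⁷)²⁵ = t⁵, (t¹⁷)²⁶ = t²², (t¹⁷)²⁷ = t¹¹, (t¹⁷)²⁸ = e.
The smallest positive k with (t¹⁷)ᵏ = e is 28, so |⟨t¹⁷⟩| = 28.

Answer: 28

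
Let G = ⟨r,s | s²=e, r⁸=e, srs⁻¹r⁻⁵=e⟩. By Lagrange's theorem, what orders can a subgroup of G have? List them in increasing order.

|G| = 16 = 2⁴. By Lagrange's theorem the order of any subgroup divides 16; the divisors of 16 are 1, 2, 4, 8, 16.

Answer: 1, 2, 4, 8, 16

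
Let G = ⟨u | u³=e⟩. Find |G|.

G is generated by a single element, so G is cyclic. The relator gives u³ = e and no smaller power is forced to be e, so the 3 powers {e, u, u²} are distinct. Hence |G| = 3.

Answer: 3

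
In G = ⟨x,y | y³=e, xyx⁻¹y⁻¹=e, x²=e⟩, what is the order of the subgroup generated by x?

|⟨x⟩| equals the order of x. Compute successive powers until reaching e:
  x¹ = x, x² = e.
The smallest positive k with xᵏ = e is 2, so |⟨x⟩| = 2.

Answer: 2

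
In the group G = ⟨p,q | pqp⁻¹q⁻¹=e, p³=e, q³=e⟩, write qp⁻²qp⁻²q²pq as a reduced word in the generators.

Multiply left to right, reducing at each step:
  q · p⁻² = pq
  (pq) · q = pq²
  (pq²) · p⁻² = p²q²
  (p²q²) · q² = p²q
  (p²q) · p = q
  q · q = q²

Answer: q²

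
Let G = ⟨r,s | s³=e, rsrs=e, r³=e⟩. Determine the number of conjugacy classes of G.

The conjugacy classes (representative and size) are:
  [e] (size 1), [sr²] (size 4), [s²r] (size 4), [r²s²] (size 3).
Class equation: 1 + 4 + 4 + 3 = 12 = |G|. So G has 4 conjugacy classes.

Answer: 4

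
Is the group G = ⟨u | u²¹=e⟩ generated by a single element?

|G| = 21. The element u has order 21 (its powers give 21 distinct elements), so ⟨u⟩ = G and G is cyclic.

Answer: Yes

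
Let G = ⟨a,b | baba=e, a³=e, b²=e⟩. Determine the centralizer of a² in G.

⟨a²⟩ ⊆ C_G(a²) since powers of a² commute with a²; so |C_G(a²)| ≥ |⟨a²⟩| = 3.
By orbit–stabilizer, |C_G(a²)| = |G| / |conj. class of a²| = 6 / 2 = 3.
The 3 elements commuting with a² are {e, a, a²}.

Answer: {e, a, a²}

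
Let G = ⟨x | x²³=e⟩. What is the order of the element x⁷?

Compute successive powers until reaching e:
  (x⁷)¹ = x⁷, (x⁷)² = x¹⁴, (x⁷)³ = x²¹, (x⁷)⁴ = x⁵, (x⁷)⁵ = x¹², (x⁷)⁶ = x¹⁹, (x⁷)⁷ = x³, (x⁷)⁸ = x¹⁰, (x⁷)⁹ = x¹⁷, (x⁷)¹⁰ = x, (x⁷)¹¹ = x⁸, (x⁷)¹² = x¹⁵, (x⁷)¹³ = x²², (x⁷)¹⁴ = x⁶, (x⁷)¹⁵ = x¹³, (x⁷)¹⁶ = x²⁰, (x⁷)¹⁷ = x⁴, (x⁷)¹⁸ = x¹¹, (x⁷)¹⁹ = x¹⁸, (x⁷)²⁰ = x², (x⁷)²¹ = x⁹, (x⁷)²² = x¹⁶, (x⁷)²³ = e.
The smallest positive k with (x⁷)ᵏ = e is 23.

Answer: 23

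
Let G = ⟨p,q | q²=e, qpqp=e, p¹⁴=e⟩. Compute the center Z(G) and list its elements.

An element z ∈ Z(G) iff z commutes with every generator.
For example p⁷ is central: (p⁷)·p = p⁸ = p·(p⁷); (p⁷)·q = p⁷q = q·(p⁷).
Whereas p ∉ Z(G) since p·q = pq ≠ p¹³q = q·p.
Checking each of the 28 elements this way gives Z(G) = {e, p⁷}, of order 2.

Answer: {e, p⁷}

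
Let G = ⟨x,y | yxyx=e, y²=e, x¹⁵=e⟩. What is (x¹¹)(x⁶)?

Compute (x¹¹) · (x⁶) by multiplying left to right and reducing via the relations at each step:
  (x¹¹) · x⁶ = x²

Answer: x²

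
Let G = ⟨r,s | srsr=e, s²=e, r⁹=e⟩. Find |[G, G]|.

G' = [G, G] is generated by all commutators. The generator-pair commutators are: [r, s] = r².
The subgroup they normally generate is {e, r, r², r³, r⁴, r⁵, r⁶, r⁷, r⁸}, of order 9.
Check: |G/G'| = 18/9 = 2 is the order of the abelianisation.

Answer: 9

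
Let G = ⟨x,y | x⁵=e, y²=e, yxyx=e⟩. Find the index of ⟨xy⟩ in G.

First find ord(xy) by computing successive powers:
  (xy)¹ = xy, (xy)² = e.
So |⟨xy⟩| = ord(xy) = 2. With |G| = 10, by Lagrange [G : ⟨xy⟩] = 10/2 = 5.

Answer: 5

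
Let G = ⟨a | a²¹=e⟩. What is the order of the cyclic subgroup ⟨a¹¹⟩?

|⟨a¹¹⟩| equals the order of a¹¹. Compute successive powers until reaching e:
  (a¹¹)¹ = a¹¹, (a¹¹)² = a, (a¹¹)³ = a¹², (a¹¹)⁴ = a², (a¹¹)⁵ = a¹³, (a¹¹)⁶ = a³, (a¹¹)⁷ = a¹⁴, (a¹¹)⁸ = a⁴, (a¹¹)⁹ = a¹⁵, (a¹¹)¹⁰ = a⁵, (a¹¹)¹¹ = a¹⁶, (a¹¹)¹² = a⁶, (a¹¹)¹³ = a¹⁷, (a¹¹)¹⁴ = a⁷, (a¹¹)¹⁵ = a¹⁸, (a¹¹)¹⁶ = a⁸, (a¹¹)¹⁷ = a¹⁹, (a¹¹)¹⁸ = a⁹, (a¹¹)¹⁹ = a²⁰, (a¹¹)²⁰ = a¹⁰, (a¹¹)²¹ = e.
The smallest positive k with (a¹¹)ᵏ = e is 21, so |⟨a¹¹⟩| = 21.

Answer: 21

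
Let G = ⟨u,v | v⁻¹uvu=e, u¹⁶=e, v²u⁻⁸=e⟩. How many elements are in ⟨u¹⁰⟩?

|⟨u¹⁰⟩| equals the order of u¹⁰. Compute successive powers until reaching e:
  (u¹⁰)¹ = u¹⁰, (u¹⁰)² = u⁴, (u¹⁰)³ = u¹⁴, (u¹⁰)⁴ = u⁸, (u¹⁰)⁵ = u², (u¹⁰)⁶ = u¹², (u¹⁰)⁷ = u⁶, (u¹⁰)⁸ = e.
The smallest positive k with (u¹⁰)ᵏ = e is 8, so |⟨u¹⁰⟩| = 8.

Answer: 8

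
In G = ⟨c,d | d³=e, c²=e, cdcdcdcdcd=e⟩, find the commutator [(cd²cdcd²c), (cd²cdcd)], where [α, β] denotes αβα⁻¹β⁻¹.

[(cd²cdcd²c), (cd²cdcd)] = (cd²cdcd²c)·(cd²cdcd)·(cd²cdcd²c)⁻¹·(cd²cdcd)⁻¹.
  (cd²cdcd²c) · (cd²cdcd) = cdc
  (cdc) · (cdcd²cdc) = dcdcd²c
  (dcdcd²c) · (d²cd²cdc) = d²cdcd

Answer: d²cdcd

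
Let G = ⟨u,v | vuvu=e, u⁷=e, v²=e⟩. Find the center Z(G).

An element z ∈ Z(G) iff z commutes with every generator.
For example e is central: e·u = u = u·e; e·v = v = v·e.
Whereas u ∉ Z(G) since u·v = uv ≠ u⁶v = v·u.
Checking each of the 14 elements this way gives Z(G) = {e}, of order 1.

Answer: {e}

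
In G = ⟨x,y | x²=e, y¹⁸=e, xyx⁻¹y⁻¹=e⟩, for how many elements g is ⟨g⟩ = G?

⟨g⟩ = G would require ord(g) = |G| = 36, but the maximum element order in G is 18 < 36. So G is not cyclic and no single element generates it: the count is 0.

Answer: 0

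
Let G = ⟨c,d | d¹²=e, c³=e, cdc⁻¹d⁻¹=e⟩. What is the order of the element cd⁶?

Compute successive powers until reaching e:
  (cd⁶)¹ = cd⁶, (cd⁶)² = c², (cd⁶)³ = d⁶, (cd⁶)⁴ = c, (cd⁶)⁵ = c²d⁶, (cd⁶)⁶ = e.
The smallest positive k with (cd⁶)ᵏ = e is 6.

Answer: 6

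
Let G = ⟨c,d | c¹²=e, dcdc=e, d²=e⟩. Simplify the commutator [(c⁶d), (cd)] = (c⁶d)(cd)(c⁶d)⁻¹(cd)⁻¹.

[(c⁶d), (cd)] = (c⁶d)·(cd)·(c⁶d)⁻¹·(cd)⁻¹.
  (c⁶d) · (cd) = c⁵
  (c⁵) · (c⁶d) = c¹¹d
  (c¹¹d) · (cd) = c¹⁰

Answer: c¹⁰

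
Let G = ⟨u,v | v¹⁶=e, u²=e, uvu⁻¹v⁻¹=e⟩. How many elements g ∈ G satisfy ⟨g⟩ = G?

⟨g⟩ = G would require ord(g) = |G| = 32, but the maximum element order in G is 16 < 32. So G is not cyclic and no single element generates it: the count is 0.

Answer: 0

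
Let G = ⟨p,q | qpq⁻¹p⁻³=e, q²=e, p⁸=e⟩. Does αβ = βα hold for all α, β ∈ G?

p·q = pq but q·p = p³q, so p·q ≠ q·p and G is not abelian.

Answer: No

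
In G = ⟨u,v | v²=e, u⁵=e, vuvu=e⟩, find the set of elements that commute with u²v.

⟨u²v⟩ ⊆ C_G(u²v) since powers of u²v commute with u²v; so |C_G(u²v)| ≥ |⟨u²v⟩| = 2.
By orbit–stabilizer, |C_G(u²v)| = |G| / |conj. class of u²v| = 10 / 5 = 2.
The 2 elements commuting with u²v are {e, u²v}.

Answer: {e, u²v}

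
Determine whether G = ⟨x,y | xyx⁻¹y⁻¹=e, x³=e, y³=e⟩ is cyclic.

|G| = 9, but the maximum element order in G is 3 < 9. No single element generates all of G, so G is not cyclic.

Answer: No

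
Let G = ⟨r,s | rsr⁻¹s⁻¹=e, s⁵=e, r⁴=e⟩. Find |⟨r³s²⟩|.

|⟨r³s²⟩| equals the order of r³s². Compute successive powers until reaching e:
  (r³s²)¹ = r³s², (r³s²)² = r²s⁴, (r³s²)³ = rs, (r³s²)⁴ = s³, (r³s²)⁵ = r³, (r³s²)⁶ = r²s², (r³s²)⁷ = rs⁴, (r³s²)⁸ = s, (r³s²)⁹ = r³s³, (r³s²)¹⁰ = r², (r³s²)¹¹ = rs², (r³s²)¹² = s⁴, (r³s²)¹³ = r³s, (r³s²)¹⁴ = r²s³, (r³s²)¹⁵ = r, (r³s²)¹⁶ = s², (r³s²)¹⁷ = r³s⁴, (r³s²)¹⁸ = r²s, (r³s²)¹⁹ = rs³, (r³s²)²⁰ = e.
The smallest positive k with (r³s²)ᵏ = e is 20, so |⟨r³s²⟩| = 20.

Answer: 20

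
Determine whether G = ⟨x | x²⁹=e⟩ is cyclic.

|G| = 29. The element x has order 29 (its powers give 29 distinct elements), so ⟨x⟩ = G and G is cyclic.

Answer: Yes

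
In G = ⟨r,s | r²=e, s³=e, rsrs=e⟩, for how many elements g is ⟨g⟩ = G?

⟨g⟩ = G would require ord(g) = |G| = 6, but the maximum element order in G is 3 < 6. So G is not cyclic and no single element generates it: the count is 0.

Answer: 0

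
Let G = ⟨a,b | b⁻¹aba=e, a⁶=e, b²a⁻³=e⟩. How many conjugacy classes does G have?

The conjugacy classes (representative and size) are:
  [e] (size 1), [a] (size 2), [a²] (size 2), [a³] (size 1), [ab⁻¹] (size 3), [a²b⁻¹] (size 3).
Class equation: 1 + 2 + 2 + 1 + 3 + 3 = 12 = |G|. So G has 6 conjugacy classes.

Answer: 6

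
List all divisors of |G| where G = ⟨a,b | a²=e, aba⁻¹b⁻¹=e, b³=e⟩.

|G| = 6 = 2 · 3. By Lagrange's theorem the order of any subgroup divides 6; the divisors of 6 are 1, 2, 3, 6.

Answer: 1, 2, 3, 6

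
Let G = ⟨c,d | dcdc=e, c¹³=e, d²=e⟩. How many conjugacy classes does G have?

The conjugacy classes (representative and size) are:
  [e] (size 1), [c¹²] (size 2), [c¹¹] (size 2), [c³] (size 2), [c⁴] (size 2), [c⁸] (size 2), [c⁶] (size 2), [d] (size 13).
Class equation: 1 + 2 + 2 + 2 + 2 + 2 + 2 + 13 = 26 = |G|. So G has 8 conjugacy classes.

Answer: 8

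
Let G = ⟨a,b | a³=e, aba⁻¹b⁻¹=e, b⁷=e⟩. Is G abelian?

Each pair of generators commutes: a·b = ab = b·a. Since the generators pairwise commute, every element of G commutes with every other, so G is abelian.

Answer: Yes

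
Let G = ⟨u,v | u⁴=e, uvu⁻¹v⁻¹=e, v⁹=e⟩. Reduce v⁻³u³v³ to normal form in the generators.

Multiply left to right, reducing at each step:
  (v⁶) · u³ = u³v⁶
  (u³v⁶) · v³ = u³

Answer: u³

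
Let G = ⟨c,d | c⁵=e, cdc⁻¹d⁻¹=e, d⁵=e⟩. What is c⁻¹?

The order of c is 5 (smallest k with cᵏ = e), so c⁻¹ = c⁴ = c⁴.
Check: c · (c⁴) → c · c⁴ = e, giving e as required.

Answer: c⁴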